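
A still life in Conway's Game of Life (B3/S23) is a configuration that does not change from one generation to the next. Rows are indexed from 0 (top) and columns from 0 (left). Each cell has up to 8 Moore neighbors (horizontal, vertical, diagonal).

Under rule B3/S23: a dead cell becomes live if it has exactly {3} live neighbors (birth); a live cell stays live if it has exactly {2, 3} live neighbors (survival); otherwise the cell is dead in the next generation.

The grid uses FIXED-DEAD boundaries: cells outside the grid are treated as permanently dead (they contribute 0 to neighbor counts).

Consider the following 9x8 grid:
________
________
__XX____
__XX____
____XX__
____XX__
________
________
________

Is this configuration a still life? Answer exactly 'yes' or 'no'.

Answer: no

Derivation:
Compute generation 1 and compare to generation 0 (given above):
Generation 1:
________
________
__XX____
__X_____
_____X__
____XX__
________
________
________
Cell (3,3) differs: gen0=1 vs gen1=0 -> NOT a still life.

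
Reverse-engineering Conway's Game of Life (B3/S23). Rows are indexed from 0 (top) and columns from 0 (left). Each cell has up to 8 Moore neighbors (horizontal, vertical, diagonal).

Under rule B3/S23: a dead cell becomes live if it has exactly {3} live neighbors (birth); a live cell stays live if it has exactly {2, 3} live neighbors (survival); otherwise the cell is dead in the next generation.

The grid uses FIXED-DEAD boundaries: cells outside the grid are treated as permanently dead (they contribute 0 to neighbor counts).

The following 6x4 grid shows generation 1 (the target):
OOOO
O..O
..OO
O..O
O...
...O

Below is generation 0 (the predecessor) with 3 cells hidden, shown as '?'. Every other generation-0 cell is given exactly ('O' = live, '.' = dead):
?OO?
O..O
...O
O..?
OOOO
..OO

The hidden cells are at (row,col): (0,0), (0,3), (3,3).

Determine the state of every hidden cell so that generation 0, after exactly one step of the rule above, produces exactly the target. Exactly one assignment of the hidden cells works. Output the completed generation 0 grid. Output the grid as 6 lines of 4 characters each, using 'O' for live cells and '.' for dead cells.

Answer: OOOO
O..O
...O
O..O
OOOO
..OO

Derivation:
Hidden generation-0 cells (in order): (0,0), (0,3), (3,3).
A hidden cell only influences target cells in its own 3x3 neighborhood. Try each of the 2^3 = 8 assignments, step the completed generation 0 forward once under B3/S23, and compare with the target:
  (0,0)=. (0,3)=. (3,3)=. -> step gives (0,0)='.' but target has 'O' -> reject
  (0,0)=. (0,3)=. (3,3)=O -> step gives (0,0)='.' but target has 'O' -> reject
  (0,0)=. (0,3)=O (3,3)=. -> step gives (0,0)='.' but target has 'O' -> reject
  (0,0)=. (0,3)=O (3,3)=O -> step gives (0,0)='.' but target has 'O' -> reject
  (0,0)=O (0,3)=. (3,3)=. -> step gives (0,3)='.' but target has 'O' -> reject
  (0,0)=O (0,3)=. (3,3)=O -> step gives (0,3)='.' but target has 'O' -> reject
  (0,0)=O (0,3)=O (3,3)=. -> step gives (2,2)='.' but target has 'O' -> reject
  (0,0)=O (0,3)=O (3,3)=O -> step reproduces the target at every cell -> ACCEPT
Unique solution: (0,0)=live, (0,3)=live, (3,3)=live.
Check: live-neighbor counts of every cell in the completed generation 0:
2332
2453
2232
2453
2454
2443
Applying B3/S23 to generation 0 with these counts gives:
OOOO
O..O
..OO
O..O
O...
...O
which matches the target exactly.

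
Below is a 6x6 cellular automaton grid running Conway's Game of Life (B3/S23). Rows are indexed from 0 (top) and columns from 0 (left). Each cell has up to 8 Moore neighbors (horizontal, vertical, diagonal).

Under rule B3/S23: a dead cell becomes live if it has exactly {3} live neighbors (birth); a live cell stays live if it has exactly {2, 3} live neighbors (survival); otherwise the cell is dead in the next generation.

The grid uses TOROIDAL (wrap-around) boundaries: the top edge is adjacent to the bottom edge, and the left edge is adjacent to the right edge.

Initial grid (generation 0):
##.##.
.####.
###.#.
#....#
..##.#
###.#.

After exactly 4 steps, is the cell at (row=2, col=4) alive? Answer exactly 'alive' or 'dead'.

Answer: dead

Derivation:
Simulating step by step:
Generation 0 (given above): 21 live cells
Generation 1: 3 live cells
......
......
....#.
......
..##..
......
Generation 2: 1 live cells
......
......
......
...#..
......
......
Generation 3: 0 live cells
......
......
......
......
......
......
Generation 4: 0 live cells
......
......
......
......
......
......

Cell (2,4) at generation 4: 0 -> dead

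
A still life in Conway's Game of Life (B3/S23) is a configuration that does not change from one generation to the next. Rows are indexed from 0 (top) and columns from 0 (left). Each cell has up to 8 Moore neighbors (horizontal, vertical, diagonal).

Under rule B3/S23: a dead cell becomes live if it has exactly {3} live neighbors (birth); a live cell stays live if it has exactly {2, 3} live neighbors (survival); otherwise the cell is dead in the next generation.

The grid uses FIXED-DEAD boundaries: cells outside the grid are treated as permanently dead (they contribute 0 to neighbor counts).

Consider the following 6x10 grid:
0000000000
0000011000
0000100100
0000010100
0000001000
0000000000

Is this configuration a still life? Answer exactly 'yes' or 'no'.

Answer: yes

Derivation:
Compute generation 1 and compare to generation 0 (given above):
Generation 1:
0000000000
0000011000
0000100100
0000010100
0000001000
0000000000
The grids are IDENTICAL -> still life.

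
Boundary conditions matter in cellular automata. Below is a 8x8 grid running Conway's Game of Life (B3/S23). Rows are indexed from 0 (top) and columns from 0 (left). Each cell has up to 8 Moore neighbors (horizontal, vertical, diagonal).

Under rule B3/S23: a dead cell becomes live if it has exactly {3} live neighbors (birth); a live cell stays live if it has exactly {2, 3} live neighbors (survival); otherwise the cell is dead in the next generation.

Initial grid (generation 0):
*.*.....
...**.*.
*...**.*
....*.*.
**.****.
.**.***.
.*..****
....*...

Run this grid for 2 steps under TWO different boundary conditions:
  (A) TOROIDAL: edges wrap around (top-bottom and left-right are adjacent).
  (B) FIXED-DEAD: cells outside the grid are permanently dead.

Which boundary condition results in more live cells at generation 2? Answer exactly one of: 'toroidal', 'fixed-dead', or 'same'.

Answer: same

Derivation:
Under TOROIDAL boundary, generation 2:
........
*..**.**
.**....*
.*......
**......
..*....*
..**..*.
...**.*.
Population = 19

Under FIXED-DEAD boundary, generation 2:
..***...
..***...
***...**
**....**
**......
*.*.....
........
........
Population = 19

Comparison: toroidal=19, fixed-dead=19 -> same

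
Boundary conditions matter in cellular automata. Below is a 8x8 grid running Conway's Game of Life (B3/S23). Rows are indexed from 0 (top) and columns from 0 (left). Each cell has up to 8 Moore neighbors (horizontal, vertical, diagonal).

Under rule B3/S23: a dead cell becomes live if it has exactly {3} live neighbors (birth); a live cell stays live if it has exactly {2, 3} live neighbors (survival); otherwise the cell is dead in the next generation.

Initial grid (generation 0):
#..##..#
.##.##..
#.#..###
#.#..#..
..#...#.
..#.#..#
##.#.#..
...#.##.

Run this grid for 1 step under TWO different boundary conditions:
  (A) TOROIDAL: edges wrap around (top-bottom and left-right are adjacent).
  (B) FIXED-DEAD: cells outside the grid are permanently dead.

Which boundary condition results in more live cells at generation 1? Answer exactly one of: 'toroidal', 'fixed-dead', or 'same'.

Answer: toroidal

Derivation:
Under TOROIDAL boundary, generation 1:
##.....#
..#.....
#.#....#
#.##.#..
..#..###
#.#.####
##.#.#.#
.#.#.##.
Population = 30

Under FIXED-DEAD boundary, generation 1:
.#####..
#.#....#
#.#.....
..##.#.#
..#..##.
..#.###.
.#.#.#..
..#..##.
Population = 27

Comparison: toroidal=30, fixed-dead=27 -> toroidal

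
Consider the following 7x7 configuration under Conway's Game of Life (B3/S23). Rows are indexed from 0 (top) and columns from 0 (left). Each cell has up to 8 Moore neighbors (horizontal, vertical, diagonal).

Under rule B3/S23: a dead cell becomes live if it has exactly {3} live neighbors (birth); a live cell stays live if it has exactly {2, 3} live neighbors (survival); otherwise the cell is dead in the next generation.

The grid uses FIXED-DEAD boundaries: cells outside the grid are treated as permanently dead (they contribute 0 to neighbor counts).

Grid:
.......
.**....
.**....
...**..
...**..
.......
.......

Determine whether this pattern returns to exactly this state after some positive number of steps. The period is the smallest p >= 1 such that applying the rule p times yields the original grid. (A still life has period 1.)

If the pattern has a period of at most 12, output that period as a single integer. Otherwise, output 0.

Answer: 2

Derivation:
Simulating and comparing each generation to the original:
Gen 0 (original, given above): 8 live cells
Gen 1: 6 live cells, differs from original
Gen 2: 8 live cells, MATCHES original -> period = 2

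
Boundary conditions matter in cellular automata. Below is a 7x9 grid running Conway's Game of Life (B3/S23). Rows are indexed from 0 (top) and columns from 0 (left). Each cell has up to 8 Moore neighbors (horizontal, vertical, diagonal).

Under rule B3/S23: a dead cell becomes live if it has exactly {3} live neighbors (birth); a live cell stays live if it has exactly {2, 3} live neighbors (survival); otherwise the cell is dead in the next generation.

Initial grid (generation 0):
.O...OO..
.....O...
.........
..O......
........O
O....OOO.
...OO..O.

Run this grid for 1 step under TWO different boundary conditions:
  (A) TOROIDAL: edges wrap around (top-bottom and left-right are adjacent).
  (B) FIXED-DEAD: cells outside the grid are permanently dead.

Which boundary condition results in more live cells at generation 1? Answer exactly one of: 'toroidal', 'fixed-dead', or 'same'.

Under TOROIDAL boundary, generation 1:
.....OO..
.....OO..
.........
.........
......OOO
....OOOO.
....O..OO
Population = 14

Under FIXED-DEAD boundary, generation 1:
.....OO..
.....OO..
.........
.........
......OO.
....OOOOO
....OO.O.
Population = 14

Comparison: toroidal=14, fixed-dead=14 -> same

Answer: same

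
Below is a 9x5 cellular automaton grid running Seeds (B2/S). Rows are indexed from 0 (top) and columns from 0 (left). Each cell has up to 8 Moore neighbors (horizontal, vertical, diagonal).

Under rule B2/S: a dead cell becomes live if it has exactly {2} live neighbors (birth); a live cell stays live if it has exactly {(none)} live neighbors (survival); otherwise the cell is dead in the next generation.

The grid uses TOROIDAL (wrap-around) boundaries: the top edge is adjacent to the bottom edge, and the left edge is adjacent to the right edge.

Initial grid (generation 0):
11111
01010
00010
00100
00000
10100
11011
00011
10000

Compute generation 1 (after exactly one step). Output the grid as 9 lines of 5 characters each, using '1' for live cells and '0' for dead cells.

Answer: 00000
00000
01001
00010
00110
00000
00000
00000
00000

Derivation:
Simulating step by step:
Generation 0 (given above): 18 live cells
Generation 1: 5 live cells
(generation 1 grid is the final answer)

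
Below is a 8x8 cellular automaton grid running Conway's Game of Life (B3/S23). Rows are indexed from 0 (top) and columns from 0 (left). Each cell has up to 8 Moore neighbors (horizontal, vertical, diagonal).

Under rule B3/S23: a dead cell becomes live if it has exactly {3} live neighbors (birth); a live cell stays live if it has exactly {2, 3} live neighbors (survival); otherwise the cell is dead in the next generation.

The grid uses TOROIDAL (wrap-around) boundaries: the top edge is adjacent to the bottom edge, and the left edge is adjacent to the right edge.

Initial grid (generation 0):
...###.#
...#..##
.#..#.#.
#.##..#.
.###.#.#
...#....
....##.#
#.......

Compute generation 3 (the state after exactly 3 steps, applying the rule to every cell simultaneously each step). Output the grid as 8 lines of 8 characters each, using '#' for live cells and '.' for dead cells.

Answer: ......##
..##....
..##.##.
..#.#..#
##..#...
.###....
..##....
#..#.##.

Derivation:
Simulating step by step:
Generation 0 (given above): 24 live cells
Generation 1: 26 live cells
#..###.#
#.##...#
##..#.#.
#.....#.
##....##
#..#.#..
....#...
#..#...#
Generation 2: 23 live cells
........
..#.....
..##.##.
......#.
.#...##.
##..###.
#..##..#
#..#.###
Generation 3: 23 live cells
(generation 3 grid is the final answer)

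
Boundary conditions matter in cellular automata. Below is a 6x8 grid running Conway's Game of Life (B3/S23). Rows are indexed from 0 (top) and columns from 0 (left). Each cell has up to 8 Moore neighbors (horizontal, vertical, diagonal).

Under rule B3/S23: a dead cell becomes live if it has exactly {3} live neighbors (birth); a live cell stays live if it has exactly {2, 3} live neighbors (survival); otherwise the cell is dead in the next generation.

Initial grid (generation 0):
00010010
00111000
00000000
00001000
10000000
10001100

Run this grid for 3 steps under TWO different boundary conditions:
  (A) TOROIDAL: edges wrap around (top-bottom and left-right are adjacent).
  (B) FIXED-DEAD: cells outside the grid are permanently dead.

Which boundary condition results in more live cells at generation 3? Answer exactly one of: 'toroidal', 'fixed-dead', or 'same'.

Under TOROIDAL boundary, generation 3:
00100010
00001100
00001000
00010010
00000000
00010000
Population = 8

Under FIXED-DEAD boundary, generation 3:
00010000
00001100
00011000
00001100
00000000
00000000
Population = 7

Comparison: toroidal=8, fixed-dead=7 -> toroidal

Answer: toroidal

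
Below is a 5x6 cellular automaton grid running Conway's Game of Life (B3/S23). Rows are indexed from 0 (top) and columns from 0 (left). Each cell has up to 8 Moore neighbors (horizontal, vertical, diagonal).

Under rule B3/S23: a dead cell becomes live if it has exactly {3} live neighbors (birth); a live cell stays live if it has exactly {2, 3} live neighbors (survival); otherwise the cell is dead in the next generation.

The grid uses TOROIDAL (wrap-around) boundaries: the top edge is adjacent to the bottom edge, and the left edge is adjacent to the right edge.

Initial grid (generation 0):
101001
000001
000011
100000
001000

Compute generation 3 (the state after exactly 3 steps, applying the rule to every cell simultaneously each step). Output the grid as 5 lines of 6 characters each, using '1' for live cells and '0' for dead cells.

Simulating step by step:
Generation 0 (given above): 8 live cells
Generation 1: 9 live cells
110001
000000
100011
000001
100001
Generation 2: 9 live cells
010001
010010
100011
000000
010010
Generation 3: 12 live cells
(generation 3 grid is the final answer)

Answer: 011011
010010
100011
100010
100000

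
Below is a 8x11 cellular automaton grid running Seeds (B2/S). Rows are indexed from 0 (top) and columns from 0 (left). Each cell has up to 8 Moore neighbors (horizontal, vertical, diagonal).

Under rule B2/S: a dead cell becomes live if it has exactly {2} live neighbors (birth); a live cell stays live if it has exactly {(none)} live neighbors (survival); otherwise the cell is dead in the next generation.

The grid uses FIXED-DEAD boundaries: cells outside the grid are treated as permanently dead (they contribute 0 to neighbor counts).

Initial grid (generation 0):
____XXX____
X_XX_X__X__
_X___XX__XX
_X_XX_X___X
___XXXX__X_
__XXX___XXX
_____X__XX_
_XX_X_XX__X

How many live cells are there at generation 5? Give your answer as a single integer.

Simulating step by step:
Generation 0 (given above): 38 live cells
Generation 1: 9 live cells
_XX____X___
__________X
________X__
X_______X__
_X_________
___________
___________
___X_______
Generation 2: 10 live cells
___________
_XX____XXX_
_______X___
_X_____X_X_
X__________
___________
___________
___________
Generation 3: 11 live cells
_XX____X_X_
______X____
X_________X
X_____X____
_X______X__
___________
___________
___________
Generation 4: 16 live cells
______X_X__
X_X____XXXX
_X___XXX___
_______X_X_
X______X___
___________
___________
___________
Generation 5: 8 live cells
_X________X
___________
X_X________
XX___X_____
______X____
___________
___________
___________
Population at generation 5: 8

Answer: 8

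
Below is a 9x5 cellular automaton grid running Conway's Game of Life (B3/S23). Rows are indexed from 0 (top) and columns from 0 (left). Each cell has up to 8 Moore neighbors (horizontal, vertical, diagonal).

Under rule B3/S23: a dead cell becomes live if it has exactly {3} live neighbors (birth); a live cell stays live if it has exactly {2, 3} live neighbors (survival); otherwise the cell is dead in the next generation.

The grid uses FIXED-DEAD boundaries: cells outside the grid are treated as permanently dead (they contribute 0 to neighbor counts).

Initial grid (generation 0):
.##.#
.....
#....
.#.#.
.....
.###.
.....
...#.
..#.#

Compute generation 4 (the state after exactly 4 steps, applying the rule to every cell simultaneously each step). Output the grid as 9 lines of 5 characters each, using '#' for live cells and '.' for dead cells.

Simulating step by step:
Generation 0 (given above): 12 live cells
Generation 1: 7 live cells
.....
.#...
.....
.....
.#.#.
..#..
...#.
...#.
...#.
Generation 2: 8 live cells
.....
.....
.....
.....
..#..
..##.
..##.
..###
.....
Generation 3: 7 live cells
.....
.....
.....
.....
..##.
.#...
.#...
..#.#
...#.
Generation 4: 7 live cells
(generation 4 grid is the final answer)

Answer: .....
.....
.....
.....
..#..
.#...
.##..
..##.
...#.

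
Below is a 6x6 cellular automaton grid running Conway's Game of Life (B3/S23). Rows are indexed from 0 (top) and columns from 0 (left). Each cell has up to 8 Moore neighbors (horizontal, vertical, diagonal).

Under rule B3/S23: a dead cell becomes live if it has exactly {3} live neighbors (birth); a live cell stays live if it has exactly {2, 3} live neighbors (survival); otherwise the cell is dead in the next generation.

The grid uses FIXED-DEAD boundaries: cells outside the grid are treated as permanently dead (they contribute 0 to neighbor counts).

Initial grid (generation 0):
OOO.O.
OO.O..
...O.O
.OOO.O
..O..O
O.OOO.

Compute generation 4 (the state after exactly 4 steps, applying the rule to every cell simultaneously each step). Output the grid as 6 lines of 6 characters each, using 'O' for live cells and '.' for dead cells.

Simulating step by step:
Generation 0 (given above): 19 live cells
Generation 1: 15 live cells
O.OO..
O..O..
O..O..
.O.O.O
.....O
.OOOO.
Generation 2: 15 live cells
.OOO..
O..OO.
OO.O..
..O...
.O...O
..OOO.
Generation 3: 17 live cells
.OOOO.
O...O.
OO.OO.
O.O...
.O..O.
..OOO.
Generation 4: 18 live cells
(generation 4 grid is the final answer)

Answer: .OOOO.
O....O
O.OOO.
O.O.O.
.O..O.
..OOO.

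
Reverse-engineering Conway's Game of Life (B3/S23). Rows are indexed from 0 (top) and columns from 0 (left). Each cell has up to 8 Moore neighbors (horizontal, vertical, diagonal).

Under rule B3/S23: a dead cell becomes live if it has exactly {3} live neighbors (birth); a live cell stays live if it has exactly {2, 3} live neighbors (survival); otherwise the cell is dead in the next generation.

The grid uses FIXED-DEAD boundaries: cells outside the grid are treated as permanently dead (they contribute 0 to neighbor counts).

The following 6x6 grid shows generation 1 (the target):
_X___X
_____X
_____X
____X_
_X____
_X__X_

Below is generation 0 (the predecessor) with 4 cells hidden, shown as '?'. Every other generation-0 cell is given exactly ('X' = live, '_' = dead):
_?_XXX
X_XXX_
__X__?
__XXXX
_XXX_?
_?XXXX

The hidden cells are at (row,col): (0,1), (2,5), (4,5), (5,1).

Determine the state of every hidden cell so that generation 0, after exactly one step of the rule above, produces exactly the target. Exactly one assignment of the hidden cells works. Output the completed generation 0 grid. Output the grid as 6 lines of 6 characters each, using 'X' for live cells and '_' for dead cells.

Hidden generation-0 cells (in order): (0,1), (2,5), (4,5), (5,1).
A hidden cell only influences target cells in its own 3x3 neighborhood. Try each of the 2^4 = 16 assignments, step the completed generation 0 forward once under B3/S23, and compare with the target:
  (0,1)=_ (2,5)=_ (4,5)=_ (5,1)=_ -> step gives (0,1)='_' but target has 'X' -> reject
  (0,1)=_ (2,5)=_ (4,5)=_ (5,1)=X -> step gives (0,1)='_' but target has 'X' -> reject
  (0,1)=_ (2,5)=_ (4,5)=X (5,1)=_ -> step gives (0,1)='_' but target has 'X' -> reject
  (0,1)=_ (2,5)=_ (4,5)=X (5,1)=X -> step gives (0,1)='_' but target has 'X' -> reject
  (0,1)=_ (2,5)=X (4,5)=_ (5,1)=_ -> step gives (0,1)='_' but target has 'X' -> reject
  (0,1)=_ (2,5)=X (4,5)=_ (5,1)=X -> step gives (0,1)='_' but target has 'X' -> reject
  (0,1)=_ (2,5)=X (4,5)=X (5,1)=_ -> step gives (0,1)='_' but target has 'X' -> reject
  (0,1)=_ (2,5)=X (4,5)=X (5,1)=X -> step gives (0,1)='_' but target has 'X' -> reject
  (0,1)=X (2,5)=_ (4,5)=_ (5,1)=_ -> step reproduces the target at every cell -> ACCEPT
  (0,1)=X (2,5)=_ (4,5)=_ (5,1)=X -> step gives (4,1)='_' but target has 'X' -> reject
  (0,1)=X (2,5)=_ (4,5)=X (5,1)=_ -> step gives (3,4)='_' but target has 'X' -> reject
  (0,1)=X (2,5)=_ (4,5)=X (5,1)=X -> step gives (3,4)='_' but target has 'X' -> reject
  (0,1)=X (2,5)=X (4,5)=_ (5,1)=_ -> step gives (1,5)='_' but target has 'X' -> reject
  (0,1)=X (2,5)=X (4,5)=_ (5,1)=X -> step gives (1,5)='_' but target has 'X' -> reject
  (0,1)=X (2,5)=X (4,5)=X (5,1)=_ -> step gives (1,5)='_' but target has 'X' -> reject
  (0,1)=X (2,5)=X (4,5)=X (5,1)=X -> step gives (1,5)='_' but target has 'X' -> reject
Unique solution: (0,1)=live, (2,5)=dead, (4,5)=dead, (5,1)=dead.
Check: live-neighbor counts of every cell in the completed generation 0:
224442
144543
144753
145531
136774
134431
Applying B3/S23 to generation 0 with these counts gives:
_X___X
_____X
_____X
____X_
_X____
_X__X_
which matches the target exactly.

Answer: _X_XXX
X_XXX_
__X___
__XXXX
_XXX__
__XXXX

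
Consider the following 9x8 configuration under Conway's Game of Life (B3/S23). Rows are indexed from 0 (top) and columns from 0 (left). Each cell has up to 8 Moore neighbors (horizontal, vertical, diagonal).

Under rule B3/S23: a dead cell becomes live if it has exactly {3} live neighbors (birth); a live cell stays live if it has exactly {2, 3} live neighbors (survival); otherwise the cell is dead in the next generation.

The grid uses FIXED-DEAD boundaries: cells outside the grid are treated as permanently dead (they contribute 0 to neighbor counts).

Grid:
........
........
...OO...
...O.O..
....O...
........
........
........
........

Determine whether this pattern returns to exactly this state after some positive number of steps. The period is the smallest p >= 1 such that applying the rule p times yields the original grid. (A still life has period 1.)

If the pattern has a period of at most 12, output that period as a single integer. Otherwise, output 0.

Answer: 1

Derivation:
Simulating and comparing each generation to the original:
Gen 0 (original, given above): 5 live cells
Gen 1: 5 live cells, MATCHES original -> period = 1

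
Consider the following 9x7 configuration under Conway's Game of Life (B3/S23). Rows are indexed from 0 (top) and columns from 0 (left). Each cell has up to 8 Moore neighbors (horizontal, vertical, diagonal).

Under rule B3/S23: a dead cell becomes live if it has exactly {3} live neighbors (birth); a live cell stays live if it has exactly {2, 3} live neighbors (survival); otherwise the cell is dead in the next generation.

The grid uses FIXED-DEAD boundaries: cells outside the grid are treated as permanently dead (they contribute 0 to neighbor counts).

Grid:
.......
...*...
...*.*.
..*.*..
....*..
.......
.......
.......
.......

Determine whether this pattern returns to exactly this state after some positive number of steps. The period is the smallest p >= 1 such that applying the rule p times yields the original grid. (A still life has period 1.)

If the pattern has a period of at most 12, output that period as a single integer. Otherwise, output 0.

Answer: 2

Derivation:
Simulating and comparing each generation to the original:
Gen 0 (original, given above): 6 live cells
Gen 1: 6 live cells, differs from original
Gen 2: 6 live cells, MATCHES original -> period = 2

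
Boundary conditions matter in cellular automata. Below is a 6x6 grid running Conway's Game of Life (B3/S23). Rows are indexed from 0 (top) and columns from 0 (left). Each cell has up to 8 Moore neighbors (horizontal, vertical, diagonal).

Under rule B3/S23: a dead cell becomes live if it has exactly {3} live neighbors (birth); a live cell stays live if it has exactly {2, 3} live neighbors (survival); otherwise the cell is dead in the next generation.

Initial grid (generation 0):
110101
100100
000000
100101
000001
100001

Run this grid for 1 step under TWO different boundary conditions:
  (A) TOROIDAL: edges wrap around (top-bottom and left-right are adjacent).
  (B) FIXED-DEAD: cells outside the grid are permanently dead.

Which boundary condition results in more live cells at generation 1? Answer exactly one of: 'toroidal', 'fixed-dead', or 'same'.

Under TOROIDAL boundary, generation 1:
011000
111011
100011
100011
000000
010000
Population = 14

Under FIXED-DEAD boundary, generation 1:
111010
111010
000010
000010
000001
000000
Population = 11

Comparison: toroidal=14, fixed-dead=11 -> toroidal

Answer: toroidal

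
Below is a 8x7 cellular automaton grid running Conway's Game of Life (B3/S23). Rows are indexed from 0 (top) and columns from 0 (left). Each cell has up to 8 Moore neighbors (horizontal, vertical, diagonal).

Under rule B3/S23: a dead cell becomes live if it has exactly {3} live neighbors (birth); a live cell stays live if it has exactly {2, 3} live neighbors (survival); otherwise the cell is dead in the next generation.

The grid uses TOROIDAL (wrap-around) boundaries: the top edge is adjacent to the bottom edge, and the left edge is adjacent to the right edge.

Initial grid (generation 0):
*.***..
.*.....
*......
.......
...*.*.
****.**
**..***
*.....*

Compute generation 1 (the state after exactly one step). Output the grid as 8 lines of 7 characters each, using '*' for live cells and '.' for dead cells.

Simulating step by step:
Generation 0 (given above): 21 live cells
Generation 1: 16 live cells
(generation 1 grid is the final answer)

Answer: *.**..*
****...
.......
.......
**.*.*.
...*...
...**..
..*....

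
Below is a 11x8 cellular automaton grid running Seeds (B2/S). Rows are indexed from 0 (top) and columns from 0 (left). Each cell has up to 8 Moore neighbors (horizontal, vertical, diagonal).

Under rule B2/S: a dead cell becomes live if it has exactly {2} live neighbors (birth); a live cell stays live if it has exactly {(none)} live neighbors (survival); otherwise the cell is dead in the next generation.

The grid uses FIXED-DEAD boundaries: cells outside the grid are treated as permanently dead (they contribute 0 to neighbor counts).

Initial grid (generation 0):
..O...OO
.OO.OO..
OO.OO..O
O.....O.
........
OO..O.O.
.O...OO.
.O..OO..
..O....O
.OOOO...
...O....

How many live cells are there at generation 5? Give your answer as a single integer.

Simulating step by step:
Generation 0 (given above): 31 live cells
Generation 1: 18 live cells
....O...
........
........
..OOOO.O
......OO
..O....O
...O...O
O..O...O
O.....O.
........
.O......
Generation 2: 14 live cells
........
........
..O..OO.
........
.O......
...O....
.O..O...
.OO.O...
.O.....O
OO......
........
Generation 3: 17 live cells
........
.....OO.
........
.OO..OO.
..O.....
OO..O...
O....O..
.....O..
...O....
..O.....
OO......
Generation 4: 19 live cells
.....OO.
........
.OO.O..O
...O....
....O.O.
..OO.O..
......O.
......O.
..O.O...
O..O....
..O.....
Generation 5: 20 live cells
........
.OOOO..O
........
.O....OO
........
.......O
..OOO..O
...O...O
.O...O..
....O...
.O.O....
Population at generation 5: 20

Answer: 20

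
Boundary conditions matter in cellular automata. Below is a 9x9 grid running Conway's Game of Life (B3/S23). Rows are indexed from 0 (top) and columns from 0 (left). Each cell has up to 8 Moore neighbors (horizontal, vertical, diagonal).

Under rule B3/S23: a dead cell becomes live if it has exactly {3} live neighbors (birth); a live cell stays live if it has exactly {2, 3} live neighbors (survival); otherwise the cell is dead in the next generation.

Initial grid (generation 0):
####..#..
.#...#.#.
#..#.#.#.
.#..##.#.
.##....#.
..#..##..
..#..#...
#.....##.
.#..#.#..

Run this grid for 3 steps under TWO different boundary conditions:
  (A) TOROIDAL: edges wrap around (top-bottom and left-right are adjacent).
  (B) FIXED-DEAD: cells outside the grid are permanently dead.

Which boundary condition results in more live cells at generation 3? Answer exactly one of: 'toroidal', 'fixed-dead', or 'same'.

Under TOROIDAL boundary, generation 3:
#........
.###.....
.....#.#.
#......#.
.......#.
#...##.#.
##..##.#.
..#..###.
#...#...#
Population = 25

Under FIXED-DEAD boundary, generation 3:
..######.
.#####.#.
.....#...
......#..
.......##
....##.#.
....##.##
....##.##
.........
Population = 27

Comparison: toroidal=25, fixed-dead=27 -> fixed-dead

Answer: fixed-dead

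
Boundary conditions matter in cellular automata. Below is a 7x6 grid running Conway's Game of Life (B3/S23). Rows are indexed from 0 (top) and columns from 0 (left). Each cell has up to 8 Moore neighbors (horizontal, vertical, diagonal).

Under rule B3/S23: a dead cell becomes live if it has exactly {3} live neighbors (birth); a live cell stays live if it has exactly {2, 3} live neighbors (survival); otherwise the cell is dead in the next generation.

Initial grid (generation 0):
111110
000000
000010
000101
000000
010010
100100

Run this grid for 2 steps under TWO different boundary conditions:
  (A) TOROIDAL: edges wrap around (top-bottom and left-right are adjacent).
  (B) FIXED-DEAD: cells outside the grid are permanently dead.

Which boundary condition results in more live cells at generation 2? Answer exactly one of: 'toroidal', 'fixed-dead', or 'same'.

Under TOROIDAL boundary, generation 2:
000000
000000
000010
000111
000000
000000
101110
Population = 8

Under FIXED-DEAD boundary, generation 2:
010100
010010
000011
000111
000000
000000
000000
Population = 9

Comparison: toroidal=8, fixed-dead=9 -> fixed-dead

Answer: fixed-dead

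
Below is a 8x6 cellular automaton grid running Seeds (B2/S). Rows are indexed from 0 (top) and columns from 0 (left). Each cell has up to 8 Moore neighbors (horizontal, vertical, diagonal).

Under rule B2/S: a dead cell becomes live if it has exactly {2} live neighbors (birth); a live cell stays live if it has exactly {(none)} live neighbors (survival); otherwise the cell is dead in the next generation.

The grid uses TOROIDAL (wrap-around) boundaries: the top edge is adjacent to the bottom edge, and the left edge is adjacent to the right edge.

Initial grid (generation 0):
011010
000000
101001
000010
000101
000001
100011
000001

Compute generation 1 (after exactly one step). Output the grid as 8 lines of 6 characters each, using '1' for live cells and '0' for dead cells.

Answer: 100101
000010
010110
011000
100000
000100
000000
001000

Derivation:
Simulating step by step:
Generation 0 (given above): 14 live cells
Generation 1: 12 live cells
(generation 1 grid is the final answer)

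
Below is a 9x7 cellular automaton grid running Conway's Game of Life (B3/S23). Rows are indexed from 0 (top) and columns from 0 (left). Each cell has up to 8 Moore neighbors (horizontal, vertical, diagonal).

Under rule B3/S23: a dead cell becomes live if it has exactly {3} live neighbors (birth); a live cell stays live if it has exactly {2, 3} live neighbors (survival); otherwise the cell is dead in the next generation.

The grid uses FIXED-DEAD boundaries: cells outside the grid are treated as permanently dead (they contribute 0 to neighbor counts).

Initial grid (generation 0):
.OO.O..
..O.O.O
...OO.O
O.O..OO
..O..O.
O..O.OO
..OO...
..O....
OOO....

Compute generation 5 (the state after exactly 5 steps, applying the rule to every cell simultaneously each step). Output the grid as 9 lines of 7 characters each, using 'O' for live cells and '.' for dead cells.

Answer: ..O....
..O....
.......
.....OO
....O..
.......
...O..O
...O.O.
....O..

Derivation:
Simulating step by step:
Generation 0 (given above): 25 live cells
Generation 1: 25 live cells
.OO..O.
.OO.O..
.OO.O.O
.OO...O
..OO...
.O.O.OO
.OOOO..
.......
.OO....
Generation 2: 17 live cells
.OOO...
O...O..
O......
.....O.
...OOOO
.O...O.
.O.OOO.
.......
.......
Generation 3: 13 live cells
.OOO...
O.OO...
.......
.....OO
......O
.......
..O.OO.
....O..
.......
Generation 4: 14 live cells
.O.O...
...O...
.......
.....OO
.....OO
.....O.
...OOO.
...OOO.
.......
Generation 5: 10 live cells
(generation 5 grid is the final answer)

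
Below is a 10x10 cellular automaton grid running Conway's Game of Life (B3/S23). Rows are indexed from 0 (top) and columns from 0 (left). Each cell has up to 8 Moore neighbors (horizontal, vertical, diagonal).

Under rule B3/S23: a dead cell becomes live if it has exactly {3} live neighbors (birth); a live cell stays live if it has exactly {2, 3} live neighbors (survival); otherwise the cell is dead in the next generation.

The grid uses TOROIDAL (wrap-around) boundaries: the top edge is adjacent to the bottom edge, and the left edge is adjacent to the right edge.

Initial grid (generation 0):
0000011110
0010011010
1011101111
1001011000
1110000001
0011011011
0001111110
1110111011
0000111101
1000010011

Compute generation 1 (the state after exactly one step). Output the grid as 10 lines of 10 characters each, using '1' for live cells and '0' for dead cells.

Simulating step by step:
Generation 0 (given above): 53 live cells
Generation 1: 15 live cells
(generation 1 grid is the final answer)

Answer: 0000100000
0110000000
1010000010
0000011000
0000000110
0000000000
0000000000
1110000000
0001000000
1000000000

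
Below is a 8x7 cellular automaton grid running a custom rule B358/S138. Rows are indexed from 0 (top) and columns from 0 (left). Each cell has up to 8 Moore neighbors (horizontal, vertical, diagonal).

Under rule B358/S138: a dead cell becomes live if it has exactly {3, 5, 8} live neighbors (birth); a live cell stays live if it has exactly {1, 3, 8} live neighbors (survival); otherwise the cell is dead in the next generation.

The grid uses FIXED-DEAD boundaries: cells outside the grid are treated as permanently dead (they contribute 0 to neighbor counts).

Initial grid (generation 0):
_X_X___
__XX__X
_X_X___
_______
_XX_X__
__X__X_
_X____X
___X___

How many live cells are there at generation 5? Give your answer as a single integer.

Answer: 11

Derivation:
Simulating step by step:
Generation 0 (given above): 15 live cells
Generation 1: 14 live cells
_X_____
_X_XX__
_X_____
_X_X___
___XX__
__XX___
_XX___X
_______
Generation 2: 17 live cells
_XX____
X__XX__
X_XXX__
_X__X__
__X_X__
_X__X__
__XX___
_______
Generation 3: 12 live cells
___X___
_XX_X__
__X__X_
_X__XX_
_X___X_
___X___
_______
_______
Generation 4: 10 live cells
__X____
__X____
__X__X_
__X_XXX
_XX____
_______
_______
_______
Generation 5: 11 live cells
__X____
_X_X___
_X__XXX
__X__X_
___X_X_
_______
_______
_______
Population at generation 5: 11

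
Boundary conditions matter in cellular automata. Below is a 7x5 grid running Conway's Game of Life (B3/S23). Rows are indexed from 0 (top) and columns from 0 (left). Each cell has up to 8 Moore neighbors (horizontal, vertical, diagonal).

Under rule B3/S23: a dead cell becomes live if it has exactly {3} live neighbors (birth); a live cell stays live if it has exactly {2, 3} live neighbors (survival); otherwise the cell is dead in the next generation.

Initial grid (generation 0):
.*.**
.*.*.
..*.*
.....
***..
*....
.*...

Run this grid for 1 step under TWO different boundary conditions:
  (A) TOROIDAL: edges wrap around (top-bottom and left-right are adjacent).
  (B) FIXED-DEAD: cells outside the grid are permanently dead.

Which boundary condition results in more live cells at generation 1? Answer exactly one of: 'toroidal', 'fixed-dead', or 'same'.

Under TOROIDAL boundary, generation 1:
.*.**
.*...
..**.
*.**.
**...
*.*..
.**.*
Population = 16

Under FIXED-DEAD boundary, generation 1:
...**
.*...
..**.
..**.
**...
*.*..
.....
Population = 11

Comparison: toroidal=16, fixed-dead=11 -> toroidal

Answer: toroidal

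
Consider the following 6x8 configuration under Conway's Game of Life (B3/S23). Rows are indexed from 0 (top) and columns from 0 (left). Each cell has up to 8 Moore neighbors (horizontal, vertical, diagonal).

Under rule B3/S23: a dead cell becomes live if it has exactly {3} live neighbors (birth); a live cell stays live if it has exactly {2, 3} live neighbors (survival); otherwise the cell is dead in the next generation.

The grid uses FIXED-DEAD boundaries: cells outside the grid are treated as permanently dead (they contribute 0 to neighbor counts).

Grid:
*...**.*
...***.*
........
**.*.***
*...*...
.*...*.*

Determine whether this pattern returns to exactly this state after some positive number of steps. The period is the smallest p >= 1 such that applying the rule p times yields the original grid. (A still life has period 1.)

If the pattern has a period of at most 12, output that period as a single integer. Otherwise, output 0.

Answer: 0

Derivation:
Simulating and comparing each generation to the original:
Gen 0 (original, given above): 19 live cells
Gen 1: 16 live cells, differs from original
Gen 2: 14 live cells, differs from original
Gen 3: 12 live cells, differs from original
Gen 4: 12 live cells, differs from original
Gen 5: 12 live cells, differs from original
Gen 6: 9 live cells, differs from original
Gen 7: 11 live cells, differs from original
Gen 8: 9 live cells, differs from original
Gen 9: 12 live cells, differs from original
Gen 10: 8 live cells, differs from original
Gen 11: 7 live cells, differs from original
Gen 12: 11 live cells, differs from original
No period found within 12 steps.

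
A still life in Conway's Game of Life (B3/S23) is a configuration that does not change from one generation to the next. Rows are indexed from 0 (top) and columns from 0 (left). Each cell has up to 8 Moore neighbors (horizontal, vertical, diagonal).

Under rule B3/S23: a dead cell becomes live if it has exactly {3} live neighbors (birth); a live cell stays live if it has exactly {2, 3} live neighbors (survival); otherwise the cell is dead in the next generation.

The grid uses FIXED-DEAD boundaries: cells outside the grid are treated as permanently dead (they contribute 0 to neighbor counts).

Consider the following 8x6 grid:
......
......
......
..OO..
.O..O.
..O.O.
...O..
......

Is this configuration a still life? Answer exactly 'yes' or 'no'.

Compute generation 1 and compare to generation 0 (given above):
Generation 1:
......
......
......
..OO..
.O..O.
..O.O.
...O..
......
The grids are IDENTICAL -> still life.

Answer: yes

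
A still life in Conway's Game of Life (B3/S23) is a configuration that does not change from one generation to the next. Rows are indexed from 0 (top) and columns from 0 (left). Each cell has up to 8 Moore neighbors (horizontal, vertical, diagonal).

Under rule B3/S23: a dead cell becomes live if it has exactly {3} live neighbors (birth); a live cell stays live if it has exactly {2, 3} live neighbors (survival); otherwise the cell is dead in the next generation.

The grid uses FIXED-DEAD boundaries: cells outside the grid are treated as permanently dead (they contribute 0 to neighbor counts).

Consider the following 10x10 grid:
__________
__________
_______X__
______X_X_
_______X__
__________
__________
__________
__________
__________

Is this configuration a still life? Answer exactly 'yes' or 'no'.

Answer: yes

Derivation:
Compute generation 1 and compare to generation 0 (given above):
Generation 1:
__________
__________
_______X__
______X_X_
_______X__
__________
__________
__________
__________
__________
The grids are IDENTICAL -> still life.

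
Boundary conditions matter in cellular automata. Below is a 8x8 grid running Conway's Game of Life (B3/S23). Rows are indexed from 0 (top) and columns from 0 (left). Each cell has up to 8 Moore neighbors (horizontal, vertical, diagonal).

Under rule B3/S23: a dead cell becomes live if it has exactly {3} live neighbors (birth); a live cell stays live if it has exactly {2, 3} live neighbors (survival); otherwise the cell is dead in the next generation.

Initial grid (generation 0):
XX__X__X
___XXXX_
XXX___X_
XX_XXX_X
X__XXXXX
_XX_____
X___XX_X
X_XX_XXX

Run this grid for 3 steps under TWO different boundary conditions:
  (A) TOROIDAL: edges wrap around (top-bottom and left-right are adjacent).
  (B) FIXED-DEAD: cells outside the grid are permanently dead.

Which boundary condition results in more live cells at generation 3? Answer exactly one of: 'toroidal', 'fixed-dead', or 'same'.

Answer: fixed-dead

Derivation:
Under TOROIDAL boundary, generation 3:
____X___
________
________
________
________
________
__X_X___
__X_XX__
Population = 6

Under FIXED-DEAD boundary, generation 3:
___XX_XX
___XX___
_____X__
________
________
XX__XX_X
____XX__
_____XX_
Population = 16

Comparison: toroidal=6, fixed-dead=16 -> fixed-dead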